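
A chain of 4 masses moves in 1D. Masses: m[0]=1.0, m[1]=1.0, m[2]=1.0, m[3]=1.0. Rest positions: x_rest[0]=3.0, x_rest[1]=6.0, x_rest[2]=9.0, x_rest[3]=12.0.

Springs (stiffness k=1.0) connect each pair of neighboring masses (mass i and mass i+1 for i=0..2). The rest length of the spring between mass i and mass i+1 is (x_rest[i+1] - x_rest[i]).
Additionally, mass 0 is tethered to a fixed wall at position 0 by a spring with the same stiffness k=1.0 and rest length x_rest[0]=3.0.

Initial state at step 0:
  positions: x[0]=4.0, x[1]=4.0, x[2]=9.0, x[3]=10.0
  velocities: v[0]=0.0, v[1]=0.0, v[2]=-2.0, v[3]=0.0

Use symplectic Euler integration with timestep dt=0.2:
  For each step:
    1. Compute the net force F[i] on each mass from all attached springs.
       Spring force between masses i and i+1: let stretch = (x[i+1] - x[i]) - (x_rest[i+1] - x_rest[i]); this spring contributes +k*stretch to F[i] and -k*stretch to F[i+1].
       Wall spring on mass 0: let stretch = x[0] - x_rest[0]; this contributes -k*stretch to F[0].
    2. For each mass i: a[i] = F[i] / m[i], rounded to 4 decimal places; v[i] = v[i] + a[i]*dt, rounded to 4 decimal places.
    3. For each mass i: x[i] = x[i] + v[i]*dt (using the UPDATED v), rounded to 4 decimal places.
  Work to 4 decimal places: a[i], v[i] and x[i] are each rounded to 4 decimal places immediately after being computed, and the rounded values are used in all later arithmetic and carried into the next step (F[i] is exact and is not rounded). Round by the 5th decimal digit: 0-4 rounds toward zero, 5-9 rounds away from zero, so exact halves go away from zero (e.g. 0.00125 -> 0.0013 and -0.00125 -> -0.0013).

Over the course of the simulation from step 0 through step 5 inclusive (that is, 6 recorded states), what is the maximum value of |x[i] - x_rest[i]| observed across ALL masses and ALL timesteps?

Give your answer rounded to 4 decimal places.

Answer: 3.0893

Derivation:
Step 0: x=[4.0000 4.0000 9.0000 10.0000] v=[0.0000 0.0000 -2.0000 0.0000]
Step 1: x=[3.8400 4.2000 8.4400 10.0800] v=[-0.8000 1.0000 -2.8000 0.4000]
Step 2: x=[3.5408 4.5552 7.7760 10.2144] v=[-1.4960 1.7760 -3.3200 0.6720]
Step 3: x=[3.1405 4.9987 7.0807 10.3713] v=[-2.0013 2.2173 -3.4765 0.7843]
Step 4: x=[2.6889 5.4511 6.4337 10.5165] v=[-2.2578 2.2621 -3.2348 0.7262]
Step 5: x=[2.2403 5.8323 5.9107 10.6184] v=[-2.2431 1.9062 -2.6148 0.5096]
Max displacement = 3.0893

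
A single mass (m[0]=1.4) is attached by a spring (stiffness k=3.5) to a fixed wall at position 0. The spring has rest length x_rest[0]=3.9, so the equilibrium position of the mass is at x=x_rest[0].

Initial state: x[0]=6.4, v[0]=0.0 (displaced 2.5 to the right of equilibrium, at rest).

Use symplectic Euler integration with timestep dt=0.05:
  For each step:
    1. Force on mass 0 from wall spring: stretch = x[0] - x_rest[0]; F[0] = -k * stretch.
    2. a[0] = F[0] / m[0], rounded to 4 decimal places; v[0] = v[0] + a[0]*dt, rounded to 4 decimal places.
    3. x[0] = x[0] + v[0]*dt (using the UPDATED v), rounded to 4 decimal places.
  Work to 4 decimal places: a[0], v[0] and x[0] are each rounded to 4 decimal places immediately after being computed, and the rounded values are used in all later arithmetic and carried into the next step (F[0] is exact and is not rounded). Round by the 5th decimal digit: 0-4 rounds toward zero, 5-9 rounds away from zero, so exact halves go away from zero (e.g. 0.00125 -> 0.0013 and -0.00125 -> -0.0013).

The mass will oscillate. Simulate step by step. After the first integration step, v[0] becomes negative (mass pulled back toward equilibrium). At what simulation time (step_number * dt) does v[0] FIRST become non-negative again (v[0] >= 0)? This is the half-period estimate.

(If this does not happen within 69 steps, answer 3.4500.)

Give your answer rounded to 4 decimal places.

Step 0: x=[6.4000] v=[0.0000]
Step 1: x=[6.3844] v=[-0.3125]
Step 2: x=[6.3532] v=[-0.6231]
Step 3: x=[6.3067] v=[-0.9298]
Step 4: x=[6.2452] v=[-1.2306]
Step 5: x=[6.1690] v=[-1.5238]
Step 6: x=[6.0786] v=[-1.8074]
Step 7: x=[5.9746] v=[-2.0797]
Step 8: x=[5.8577] v=[-2.3390]
Step 9: x=[5.7285] v=[-2.5837]
Step 10: x=[5.5879] v=[-2.8123]
Step 11: x=[5.4367] v=[-3.0233]
Step 12: x=[5.2759] v=[-3.2154]
Step 13: x=[5.1065] v=[-3.3874]
Step 14: x=[4.9296] v=[-3.5382]
Step 15: x=[4.7463] v=[-3.6669]
Step 16: x=[4.5577] v=[-3.7727]
Step 17: x=[4.3650] v=[-3.8549]
Step 18: x=[4.1694] v=[-3.9130]
Step 19: x=[3.9721] v=[-3.9467]
Step 20: x=[3.7743] v=[-3.9557]
Step 21: x=[3.5773] v=[-3.9400]
Step 22: x=[3.3823] v=[-3.8997]
Step 23: x=[3.1906] v=[-3.8350]
Step 24: x=[3.0033] v=[-3.7463]
Step 25: x=[2.8216] v=[-3.6342]
Step 26: x=[2.6466] v=[-3.4994]
Step 27: x=[2.4795] v=[-3.3427]
Step 28: x=[2.3212] v=[-3.1651]
Step 29: x=[2.1728] v=[-2.9678]
Step 30: x=[2.0352] v=[-2.7519]
Step 31: x=[1.9093] v=[-2.5188]
Step 32: x=[1.7958] v=[-2.2700]
Step 33: x=[1.6955] v=[-2.0070]
Step 34: x=[1.6089] v=[-1.7314]
Step 35: x=[1.5367] v=[-1.4450]
Step 36: x=[1.4792] v=[-1.1496]
Step 37: x=[1.4369] v=[-0.8470]
Step 38: x=[1.4099] v=[-0.5391]
Step 39: x=[1.3985] v=[-0.2278]
Step 40: x=[1.4027] v=[0.0849]
First v>=0 after going negative at step 40, time=2.0000

Answer: 2.0000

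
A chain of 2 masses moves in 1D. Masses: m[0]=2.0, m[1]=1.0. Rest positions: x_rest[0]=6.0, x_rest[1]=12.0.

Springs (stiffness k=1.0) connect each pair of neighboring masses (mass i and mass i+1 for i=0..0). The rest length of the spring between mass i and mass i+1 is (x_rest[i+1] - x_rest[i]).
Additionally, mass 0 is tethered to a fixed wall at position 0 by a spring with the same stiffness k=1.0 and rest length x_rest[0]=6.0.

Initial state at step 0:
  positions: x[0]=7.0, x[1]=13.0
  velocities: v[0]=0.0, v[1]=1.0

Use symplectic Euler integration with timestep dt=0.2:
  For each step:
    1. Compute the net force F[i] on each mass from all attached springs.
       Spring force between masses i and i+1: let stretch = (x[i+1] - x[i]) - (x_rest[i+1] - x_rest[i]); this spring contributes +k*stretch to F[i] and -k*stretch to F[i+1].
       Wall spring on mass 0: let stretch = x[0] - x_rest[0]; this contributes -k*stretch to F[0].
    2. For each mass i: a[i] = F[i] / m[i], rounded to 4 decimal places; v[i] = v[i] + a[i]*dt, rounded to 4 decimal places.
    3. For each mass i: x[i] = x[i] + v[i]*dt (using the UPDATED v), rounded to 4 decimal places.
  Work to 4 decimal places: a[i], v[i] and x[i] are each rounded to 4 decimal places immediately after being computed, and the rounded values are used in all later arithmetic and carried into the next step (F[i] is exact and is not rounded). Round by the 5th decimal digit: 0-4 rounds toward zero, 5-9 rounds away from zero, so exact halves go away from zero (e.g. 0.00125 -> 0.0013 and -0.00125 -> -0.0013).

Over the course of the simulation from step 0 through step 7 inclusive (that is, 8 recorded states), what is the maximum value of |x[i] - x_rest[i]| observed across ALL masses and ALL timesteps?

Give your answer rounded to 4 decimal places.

Answer: 1.9205

Derivation:
Step 0: x=[7.0000 13.0000] v=[0.0000 1.0000]
Step 1: x=[6.9800 13.2000] v=[-0.1000 1.0000]
Step 2: x=[6.9448 13.3912] v=[-0.1760 0.9560]
Step 3: x=[6.8996 13.5645] v=[-0.2258 0.8667]
Step 4: x=[6.8497 13.7112] v=[-0.2493 0.7337]
Step 5: x=[6.8001 13.8235] v=[-0.2481 0.5614]
Step 6: x=[6.7549 13.8948] v=[-0.2258 0.3567]
Step 7: x=[6.7174 13.9205] v=[-0.1873 0.1287]
Max displacement = 1.9205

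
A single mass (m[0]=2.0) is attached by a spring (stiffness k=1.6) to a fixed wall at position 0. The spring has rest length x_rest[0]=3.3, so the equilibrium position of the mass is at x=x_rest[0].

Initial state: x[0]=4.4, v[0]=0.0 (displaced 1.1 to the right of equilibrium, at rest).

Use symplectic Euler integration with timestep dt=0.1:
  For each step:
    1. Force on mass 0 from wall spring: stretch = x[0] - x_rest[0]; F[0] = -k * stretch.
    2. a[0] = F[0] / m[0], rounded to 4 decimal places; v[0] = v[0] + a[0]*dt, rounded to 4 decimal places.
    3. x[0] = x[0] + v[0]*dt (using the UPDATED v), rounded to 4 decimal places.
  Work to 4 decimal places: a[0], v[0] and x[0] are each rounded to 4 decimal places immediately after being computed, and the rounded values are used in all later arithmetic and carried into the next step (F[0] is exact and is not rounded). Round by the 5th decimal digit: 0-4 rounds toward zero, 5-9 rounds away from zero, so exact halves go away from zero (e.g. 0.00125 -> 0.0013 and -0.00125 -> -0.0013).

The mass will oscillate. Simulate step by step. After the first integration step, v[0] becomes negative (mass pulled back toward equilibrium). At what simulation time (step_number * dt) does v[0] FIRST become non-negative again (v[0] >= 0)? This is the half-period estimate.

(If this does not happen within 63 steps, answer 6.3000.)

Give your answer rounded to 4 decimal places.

Step 0: x=[4.4000] v=[0.0000]
Step 1: x=[4.3912] v=[-0.0880]
Step 2: x=[4.3737] v=[-0.1753]
Step 3: x=[4.3476] v=[-0.2612]
Step 4: x=[4.3131] v=[-0.3450]
Step 5: x=[4.2705] v=[-0.4261]
Step 6: x=[4.2201] v=[-0.5037]
Step 7: x=[4.1624] v=[-0.5773]
Step 8: x=[4.0978] v=[-0.6463]
Step 9: x=[4.0268] v=[-0.7101]
Step 10: x=[3.9500] v=[-0.7682]
Step 11: x=[3.8680] v=[-0.8202]
Step 12: x=[3.7814] v=[-0.8656]
Step 13: x=[3.6910] v=[-0.9041]
Step 14: x=[3.5975] v=[-0.9354]
Step 15: x=[3.5016] v=[-0.9592]
Step 16: x=[3.4041] v=[-0.9753]
Step 17: x=[3.3057] v=[-0.9836]
Step 18: x=[3.2073] v=[-0.9841]
Step 19: x=[3.1096] v=[-0.9767]
Step 20: x=[3.0135] v=[-0.9615]
Step 21: x=[2.9196] v=[-0.9386]
Step 22: x=[2.8288] v=[-0.9082]
Step 23: x=[2.7418] v=[-0.8705]
Step 24: x=[2.6592] v=[-0.8258]
Step 25: x=[2.5818] v=[-0.7745]
Step 26: x=[2.5101] v=[-0.7170]
Step 27: x=[2.4447] v=[-0.6538]
Step 28: x=[2.3862] v=[-0.5854]
Step 29: x=[2.3350] v=[-0.5123]
Step 30: x=[2.2915] v=[-0.4351]
Step 31: x=[2.2561] v=[-0.3544]
Step 32: x=[2.2290] v=[-0.2709]
Step 33: x=[2.2105] v=[-0.1852]
Step 34: x=[2.2007] v=[-0.0980]
Step 35: x=[2.1997] v=[-0.0101]
Step 36: x=[2.2075] v=[0.0779]
First v>=0 after going negative at step 36, time=3.6000

Answer: 3.6000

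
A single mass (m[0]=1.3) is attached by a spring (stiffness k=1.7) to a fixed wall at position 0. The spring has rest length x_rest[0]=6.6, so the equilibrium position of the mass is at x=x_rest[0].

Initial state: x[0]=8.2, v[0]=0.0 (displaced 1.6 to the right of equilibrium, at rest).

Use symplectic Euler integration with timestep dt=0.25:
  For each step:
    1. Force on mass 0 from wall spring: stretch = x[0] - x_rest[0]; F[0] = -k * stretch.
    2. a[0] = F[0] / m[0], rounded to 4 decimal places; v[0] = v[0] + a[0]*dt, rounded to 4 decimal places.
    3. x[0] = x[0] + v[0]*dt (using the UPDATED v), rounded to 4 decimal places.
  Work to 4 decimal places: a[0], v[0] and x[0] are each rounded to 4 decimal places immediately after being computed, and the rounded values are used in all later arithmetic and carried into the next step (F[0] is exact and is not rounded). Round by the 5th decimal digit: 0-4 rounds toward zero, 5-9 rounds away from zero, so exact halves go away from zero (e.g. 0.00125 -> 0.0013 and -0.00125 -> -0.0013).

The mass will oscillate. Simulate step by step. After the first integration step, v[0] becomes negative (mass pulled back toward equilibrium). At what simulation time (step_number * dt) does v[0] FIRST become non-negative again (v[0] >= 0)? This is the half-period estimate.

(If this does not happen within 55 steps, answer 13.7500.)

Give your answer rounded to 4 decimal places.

Answer: 2.7500

Derivation:
Step 0: x=[8.2000] v=[0.0000]
Step 1: x=[8.0692] v=[-0.5231]
Step 2: x=[7.8184] v=[-1.0034]
Step 3: x=[7.4680] v=[-1.4017]
Step 4: x=[7.0466] v=[-1.6855]
Step 5: x=[6.5887] v=[-1.8315]
Step 6: x=[6.1318] v=[-1.8278]
Step 7: x=[5.7131] v=[-1.6747]
Step 8: x=[5.3669] v=[-1.3848]
Step 9: x=[5.1215] v=[-0.9817]
Step 10: x=[4.9969] v=[-0.4984]
Step 11: x=[5.0033] v=[0.0257]
First v>=0 after going negative at step 11, time=2.7500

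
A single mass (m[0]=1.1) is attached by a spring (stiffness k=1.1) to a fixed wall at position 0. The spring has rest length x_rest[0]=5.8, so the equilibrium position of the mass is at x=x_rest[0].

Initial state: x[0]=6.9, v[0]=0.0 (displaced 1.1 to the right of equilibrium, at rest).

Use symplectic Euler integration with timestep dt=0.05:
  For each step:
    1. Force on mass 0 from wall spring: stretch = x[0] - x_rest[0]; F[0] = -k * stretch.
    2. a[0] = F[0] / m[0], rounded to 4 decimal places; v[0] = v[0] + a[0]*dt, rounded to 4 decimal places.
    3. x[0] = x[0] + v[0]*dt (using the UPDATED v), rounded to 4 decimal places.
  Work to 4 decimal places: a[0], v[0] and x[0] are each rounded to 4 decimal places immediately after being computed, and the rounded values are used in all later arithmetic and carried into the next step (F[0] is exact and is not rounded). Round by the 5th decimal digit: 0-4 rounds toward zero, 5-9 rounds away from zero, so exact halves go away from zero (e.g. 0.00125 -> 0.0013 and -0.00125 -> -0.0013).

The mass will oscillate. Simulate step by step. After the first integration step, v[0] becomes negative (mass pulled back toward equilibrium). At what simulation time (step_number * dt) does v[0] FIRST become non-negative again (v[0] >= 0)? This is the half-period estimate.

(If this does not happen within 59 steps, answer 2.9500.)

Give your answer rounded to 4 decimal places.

Answer: 2.9500

Derivation:
Step 0: x=[6.9000] v=[0.0000]
Step 1: x=[6.8973] v=[-0.0550]
Step 2: x=[6.8918] v=[-0.1099]
Step 3: x=[6.8836] v=[-0.1645]
Step 4: x=[6.8727] v=[-0.2187]
Step 5: x=[6.8591] v=[-0.2723]
Step 6: x=[6.8428] v=[-0.3253]
Step 7: x=[6.8239] v=[-0.3774]
Step 8: x=[6.8025] v=[-0.4286]
Step 9: x=[6.7786] v=[-0.4787]
Step 10: x=[6.7522] v=[-0.5276]
Step 11: x=[6.7234] v=[-0.5752]
Step 12: x=[6.6923] v=[-0.6214]
Step 13: x=[6.6590] v=[-0.6660]
Step 14: x=[6.6236] v=[-0.7090]
Step 15: x=[6.5861] v=[-0.7502]
Step 16: x=[6.5466] v=[-0.7895]
Step 17: x=[6.5053] v=[-0.8268]
Step 18: x=[6.4622] v=[-0.8621]
Step 19: x=[6.4174] v=[-0.8952]
Step 20: x=[6.3711] v=[-0.9261]
Step 21: x=[6.3234] v=[-0.9547]
Step 22: x=[6.2744] v=[-0.9809]
Step 23: x=[6.2242] v=[-1.0046]
Step 24: x=[6.1729] v=[-1.0258]
Step 25: x=[6.1207] v=[-1.0444]
Step 26: x=[6.0677] v=[-1.0604]
Step 27: x=[6.0140] v=[-1.0738]
Step 28: x=[5.9598] v=[-1.0845]
Step 29: x=[5.9052] v=[-1.0925]
Step 30: x=[5.8503] v=[-1.0978]
Step 31: x=[5.7953] v=[-1.1003]
Step 32: x=[5.7403] v=[-1.1001]
Step 33: x=[5.6854] v=[-1.0971]
Step 34: x=[5.6308] v=[-1.0914]
Step 35: x=[5.5767] v=[-1.0829]
Step 36: x=[5.5231] v=[-1.0717]
Step 37: x=[5.4702] v=[-1.0579]
Step 38: x=[5.4181] v=[-1.0414]
Step 39: x=[5.3670] v=[-1.0223]
Step 40: x=[5.3170] v=[-1.0007]
Step 41: x=[5.2682] v=[-0.9766]
Step 42: x=[5.2207] v=[-0.9500]
Step 43: x=[5.1747] v=[-0.9210]
Step 44: x=[5.1302] v=[-0.8897]
Step 45: x=[5.0874] v=[-0.8562]
Step 46: x=[5.0464] v=[-0.8206]
Step 47: x=[5.0073] v=[-0.7829]
Step 48: x=[4.9701] v=[-0.7433]
Step 49: x=[4.9350] v=[-0.7018]
Step 50: x=[4.9021] v=[-0.6586]
Step 51: x=[4.8714] v=[-0.6137]
Step 52: x=[4.8430] v=[-0.5673]
Step 53: x=[4.8170] v=[-0.5195]
Step 54: x=[4.7935] v=[-0.4704]
Step 55: x=[4.7725] v=[-0.4201]
Step 56: x=[4.7541] v=[-0.3687]
Step 57: x=[4.7383] v=[-0.3164]
Step 58: x=[4.7251] v=[-0.2633]
Step 59: x=[4.7146] v=[-0.2096]
v[0] did not become non-negative within 59 steps; using fallback time=2.9500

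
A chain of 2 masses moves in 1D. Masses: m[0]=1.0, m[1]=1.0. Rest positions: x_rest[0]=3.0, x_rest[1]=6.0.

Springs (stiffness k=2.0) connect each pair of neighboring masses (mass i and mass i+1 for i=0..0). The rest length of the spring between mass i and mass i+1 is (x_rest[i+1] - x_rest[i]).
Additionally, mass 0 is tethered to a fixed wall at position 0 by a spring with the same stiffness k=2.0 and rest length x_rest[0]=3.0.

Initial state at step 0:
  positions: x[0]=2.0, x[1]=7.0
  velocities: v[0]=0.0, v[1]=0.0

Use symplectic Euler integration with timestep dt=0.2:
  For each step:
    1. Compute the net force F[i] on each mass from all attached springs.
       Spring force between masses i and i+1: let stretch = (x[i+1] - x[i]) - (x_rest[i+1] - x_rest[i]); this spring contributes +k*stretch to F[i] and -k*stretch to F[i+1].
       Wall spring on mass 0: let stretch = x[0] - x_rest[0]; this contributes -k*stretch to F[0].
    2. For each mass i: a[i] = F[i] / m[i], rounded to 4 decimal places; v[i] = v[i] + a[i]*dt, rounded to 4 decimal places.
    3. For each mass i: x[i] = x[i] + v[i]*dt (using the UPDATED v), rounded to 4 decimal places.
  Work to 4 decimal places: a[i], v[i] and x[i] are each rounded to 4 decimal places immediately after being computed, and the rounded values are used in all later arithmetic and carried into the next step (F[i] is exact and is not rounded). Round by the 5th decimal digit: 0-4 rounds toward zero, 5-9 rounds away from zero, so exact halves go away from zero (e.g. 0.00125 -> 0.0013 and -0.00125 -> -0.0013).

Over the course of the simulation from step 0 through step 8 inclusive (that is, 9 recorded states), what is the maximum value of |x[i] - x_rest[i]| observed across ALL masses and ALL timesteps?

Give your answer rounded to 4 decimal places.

Step 0: x=[2.0000 7.0000] v=[0.0000 0.0000]
Step 1: x=[2.2400 6.8400] v=[1.2000 -0.8000]
Step 2: x=[2.6688 6.5520] v=[2.1440 -1.4400]
Step 3: x=[3.1948 6.1933] v=[2.6298 -1.7933]
Step 4: x=[3.7051 5.8348] v=[2.5513 -1.7927]
Step 5: x=[4.0893 5.5459] v=[1.9211 -1.4446]
Step 6: x=[4.2629 5.3805] v=[0.8680 -0.8272]
Step 7: x=[4.1849 5.3657] v=[-0.3901 -0.0742]
Step 8: x=[3.8666 5.4964] v=[-1.5917 0.6535]
Max displacement = 1.2629

Answer: 1.2629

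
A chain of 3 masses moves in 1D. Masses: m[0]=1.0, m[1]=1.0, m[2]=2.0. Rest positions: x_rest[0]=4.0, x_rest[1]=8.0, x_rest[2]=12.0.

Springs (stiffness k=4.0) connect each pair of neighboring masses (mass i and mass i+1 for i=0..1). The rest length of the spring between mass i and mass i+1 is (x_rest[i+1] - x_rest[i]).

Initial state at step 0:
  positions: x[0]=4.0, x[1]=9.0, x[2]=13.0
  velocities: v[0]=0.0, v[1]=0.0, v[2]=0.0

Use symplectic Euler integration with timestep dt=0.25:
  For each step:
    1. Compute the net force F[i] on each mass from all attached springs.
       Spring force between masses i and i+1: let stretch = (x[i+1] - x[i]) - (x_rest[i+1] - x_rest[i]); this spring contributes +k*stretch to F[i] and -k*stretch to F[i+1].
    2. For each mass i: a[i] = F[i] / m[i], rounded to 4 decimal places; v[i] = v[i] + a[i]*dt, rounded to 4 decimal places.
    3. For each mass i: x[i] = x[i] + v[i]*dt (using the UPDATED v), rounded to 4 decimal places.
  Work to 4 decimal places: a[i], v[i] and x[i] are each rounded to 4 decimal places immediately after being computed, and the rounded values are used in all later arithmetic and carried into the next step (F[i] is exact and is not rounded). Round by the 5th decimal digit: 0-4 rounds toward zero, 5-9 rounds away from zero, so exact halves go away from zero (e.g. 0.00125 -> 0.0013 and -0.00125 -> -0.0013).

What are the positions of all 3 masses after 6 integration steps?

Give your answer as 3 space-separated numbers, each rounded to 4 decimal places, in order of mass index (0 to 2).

Answer: 5.0644 9.2281 12.3537

Derivation:
Step 0: x=[4.0000 9.0000 13.0000] v=[0.0000 0.0000 0.0000]
Step 1: x=[4.2500 8.7500 13.0000] v=[1.0000 -1.0000 0.0000]
Step 2: x=[4.6250 8.4375 12.9688] v=[1.5000 -1.2500 -0.1250]
Step 3: x=[4.9531 8.3047 12.8711] v=[1.3125 -0.5312 -0.3907]
Step 4: x=[5.1191 8.4756 12.7026] v=[0.6641 0.6836 -0.6739]
Step 5: x=[5.1243 8.8641 12.5058] v=[0.0206 1.5541 -0.7874]
Step 6: x=[5.0644 9.2281 12.3537] v=[-0.2396 1.4560 -0.6083]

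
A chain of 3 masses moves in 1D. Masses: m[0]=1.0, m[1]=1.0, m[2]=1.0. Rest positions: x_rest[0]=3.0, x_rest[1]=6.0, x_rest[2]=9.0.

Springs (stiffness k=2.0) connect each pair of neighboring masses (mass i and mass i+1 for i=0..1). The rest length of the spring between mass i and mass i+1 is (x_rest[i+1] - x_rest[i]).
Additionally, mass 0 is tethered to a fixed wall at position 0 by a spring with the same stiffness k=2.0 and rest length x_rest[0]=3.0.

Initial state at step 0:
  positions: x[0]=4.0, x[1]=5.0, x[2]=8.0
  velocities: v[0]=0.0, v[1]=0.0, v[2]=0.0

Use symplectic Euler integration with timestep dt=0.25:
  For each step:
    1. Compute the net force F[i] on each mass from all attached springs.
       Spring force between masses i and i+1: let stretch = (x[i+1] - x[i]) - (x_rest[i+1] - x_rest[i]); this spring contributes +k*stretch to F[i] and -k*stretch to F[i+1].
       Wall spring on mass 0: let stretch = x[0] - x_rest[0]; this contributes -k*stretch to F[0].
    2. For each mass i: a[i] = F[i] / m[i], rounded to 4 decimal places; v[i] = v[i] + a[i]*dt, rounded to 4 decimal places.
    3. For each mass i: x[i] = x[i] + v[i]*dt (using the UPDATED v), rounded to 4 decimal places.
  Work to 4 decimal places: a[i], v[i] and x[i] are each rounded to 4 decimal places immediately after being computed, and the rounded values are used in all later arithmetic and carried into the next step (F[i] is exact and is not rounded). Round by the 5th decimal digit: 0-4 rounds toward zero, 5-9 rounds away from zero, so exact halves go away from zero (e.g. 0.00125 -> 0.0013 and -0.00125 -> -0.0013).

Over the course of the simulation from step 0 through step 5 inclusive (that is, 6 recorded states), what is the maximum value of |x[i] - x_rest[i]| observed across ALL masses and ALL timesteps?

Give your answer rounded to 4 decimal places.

Answer: 1.3607

Derivation:
Step 0: x=[4.0000 5.0000 8.0000] v=[0.0000 0.0000 0.0000]
Step 1: x=[3.6250 5.2500 8.0000] v=[-1.5000 1.0000 0.0000]
Step 2: x=[3.0000 5.6406 8.0313] v=[-2.5000 1.5625 0.1250]
Step 3: x=[2.3301 6.0000 8.1387] v=[-2.6797 1.4376 0.4297]
Step 4: x=[1.8277 6.1680 8.3538] v=[-2.0098 0.6720 0.8604]
Step 5: x=[1.6393 6.0667 8.6707] v=[-0.7535 -0.4053 1.2675]
Max displacement = 1.3607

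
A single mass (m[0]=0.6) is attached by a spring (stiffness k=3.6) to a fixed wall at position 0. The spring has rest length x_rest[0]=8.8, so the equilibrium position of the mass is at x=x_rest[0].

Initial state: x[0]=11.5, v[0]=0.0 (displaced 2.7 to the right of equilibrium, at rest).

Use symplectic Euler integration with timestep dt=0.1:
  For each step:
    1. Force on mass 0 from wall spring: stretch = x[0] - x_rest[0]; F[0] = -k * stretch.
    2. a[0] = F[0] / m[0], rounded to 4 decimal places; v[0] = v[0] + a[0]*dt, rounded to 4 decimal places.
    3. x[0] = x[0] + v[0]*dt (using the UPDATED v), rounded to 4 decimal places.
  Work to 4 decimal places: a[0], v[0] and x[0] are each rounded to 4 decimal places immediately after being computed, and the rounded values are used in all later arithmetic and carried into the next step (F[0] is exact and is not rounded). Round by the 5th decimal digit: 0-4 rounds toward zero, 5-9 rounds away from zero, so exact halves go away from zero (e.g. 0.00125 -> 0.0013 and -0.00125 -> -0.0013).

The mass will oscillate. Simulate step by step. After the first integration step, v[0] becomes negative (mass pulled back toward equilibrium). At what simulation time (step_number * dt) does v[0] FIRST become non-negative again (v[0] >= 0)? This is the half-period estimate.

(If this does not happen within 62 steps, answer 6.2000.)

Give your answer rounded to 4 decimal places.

Step 0: x=[11.5000] v=[0.0000]
Step 1: x=[11.3380] v=[-1.6200]
Step 2: x=[11.0237] v=[-3.1428]
Step 3: x=[10.5760] v=[-4.4770]
Step 4: x=[10.0217] v=[-5.5426]
Step 5: x=[9.3941] v=[-6.2756]
Step 6: x=[8.7309] v=[-6.6321]
Step 7: x=[8.0718] v=[-6.5906]
Step 8: x=[7.4564] v=[-6.1537]
Step 9: x=[6.9217] v=[-5.3475]
Step 10: x=[6.4997] v=[-4.2205]
Step 11: x=[6.2157] v=[-2.8403]
Step 12: x=[6.0867] v=[-1.2897]
Step 13: x=[6.1205] v=[0.3383]
First v>=0 after going negative at step 13, time=1.3000

Answer: 1.3000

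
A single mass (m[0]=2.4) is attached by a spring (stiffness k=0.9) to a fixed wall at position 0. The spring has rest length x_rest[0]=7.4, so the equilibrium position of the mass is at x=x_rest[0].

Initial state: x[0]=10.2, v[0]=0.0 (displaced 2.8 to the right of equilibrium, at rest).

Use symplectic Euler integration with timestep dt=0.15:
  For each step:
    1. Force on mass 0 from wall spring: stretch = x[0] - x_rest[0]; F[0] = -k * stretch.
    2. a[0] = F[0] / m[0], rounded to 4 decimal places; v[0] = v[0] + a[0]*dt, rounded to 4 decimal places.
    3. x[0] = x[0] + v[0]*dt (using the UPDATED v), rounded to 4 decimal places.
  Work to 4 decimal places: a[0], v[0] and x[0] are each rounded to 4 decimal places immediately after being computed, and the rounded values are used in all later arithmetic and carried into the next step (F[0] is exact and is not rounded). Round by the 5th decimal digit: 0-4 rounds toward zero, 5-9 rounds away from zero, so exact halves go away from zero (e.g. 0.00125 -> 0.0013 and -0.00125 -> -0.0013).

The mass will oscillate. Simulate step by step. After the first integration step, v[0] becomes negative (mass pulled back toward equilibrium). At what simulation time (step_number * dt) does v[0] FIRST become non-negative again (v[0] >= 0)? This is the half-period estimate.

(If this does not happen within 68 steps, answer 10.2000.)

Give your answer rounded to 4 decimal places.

Step 0: x=[10.2000] v=[0.0000]
Step 1: x=[10.1764] v=[-0.1575]
Step 2: x=[10.1293] v=[-0.3137]
Step 3: x=[10.0592] v=[-0.4672]
Step 4: x=[9.9667] v=[-0.6168]
Step 5: x=[9.8525] v=[-0.7612]
Step 6: x=[9.7176] v=[-0.8992]
Step 7: x=[9.5632] v=[-1.0296]
Step 8: x=[9.3905] v=[-1.1513]
Step 9: x=[9.2010] v=[-1.2633]
Step 10: x=[8.9963] v=[-1.3646]
Step 11: x=[8.7781] v=[-1.4544]
Step 12: x=[8.5483] v=[-1.5319]
Step 13: x=[8.3088] v=[-1.5965]
Step 14: x=[8.0617] v=[-1.6476]
Step 15: x=[7.8090] v=[-1.6848]
Step 16: x=[7.5528] v=[-1.7078]
Step 17: x=[7.2953] v=[-1.7164]
Step 18: x=[7.0387] v=[-1.7105]
Step 19: x=[6.7852] v=[-1.6902]
Step 20: x=[6.5369] v=[-1.6556]
Step 21: x=[6.2959] v=[-1.6070]
Step 22: x=[6.0642] v=[-1.5449]
Step 23: x=[5.8437] v=[-1.4698]
Step 24: x=[5.6364] v=[-1.3823]
Step 25: x=[5.4439] v=[-1.2831]
Step 26: x=[5.2679] v=[-1.1731]
Step 27: x=[5.1099] v=[-1.0532]
Step 28: x=[4.9712] v=[-0.9244]
Step 29: x=[4.8530] v=[-0.7878]
Step 30: x=[4.7563] v=[-0.6445]
Step 31: x=[4.6819] v=[-0.4958]
Step 32: x=[4.6305] v=[-0.3429]
Step 33: x=[4.6024] v=[-0.1871]
Step 34: x=[4.5979] v=[-0.0297]
Step 35: x=[4.6171] v=[0.1279]
First v>=0 after going negative at step 35, time=5.2500

Answer: 5.2500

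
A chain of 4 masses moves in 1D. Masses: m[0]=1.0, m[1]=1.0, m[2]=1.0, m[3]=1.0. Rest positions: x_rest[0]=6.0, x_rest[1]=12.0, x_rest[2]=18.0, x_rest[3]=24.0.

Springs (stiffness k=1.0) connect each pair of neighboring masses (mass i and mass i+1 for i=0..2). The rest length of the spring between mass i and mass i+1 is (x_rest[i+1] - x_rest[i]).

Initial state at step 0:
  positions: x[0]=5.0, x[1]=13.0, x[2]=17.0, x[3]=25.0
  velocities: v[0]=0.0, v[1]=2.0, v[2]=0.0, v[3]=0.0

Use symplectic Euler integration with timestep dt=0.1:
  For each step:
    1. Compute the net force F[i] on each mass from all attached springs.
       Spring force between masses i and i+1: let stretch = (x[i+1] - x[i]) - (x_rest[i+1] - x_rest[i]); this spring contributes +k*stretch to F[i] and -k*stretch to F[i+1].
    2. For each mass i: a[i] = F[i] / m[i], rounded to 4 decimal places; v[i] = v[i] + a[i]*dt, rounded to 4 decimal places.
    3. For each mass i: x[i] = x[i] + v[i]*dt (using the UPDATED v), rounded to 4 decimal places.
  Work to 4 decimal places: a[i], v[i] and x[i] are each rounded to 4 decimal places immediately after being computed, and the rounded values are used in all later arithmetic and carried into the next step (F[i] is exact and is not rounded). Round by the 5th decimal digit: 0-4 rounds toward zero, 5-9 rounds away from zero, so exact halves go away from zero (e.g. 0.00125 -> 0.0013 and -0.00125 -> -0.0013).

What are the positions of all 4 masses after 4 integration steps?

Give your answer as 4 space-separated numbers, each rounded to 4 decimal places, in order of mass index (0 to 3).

Step 0: x=[5.0000 13.0000 17.0000 25.0000] v=[0.0000 2.0000 0.0000 0.0000]
Step 1: x=[5.0200 13.1600 17.0400 24.9800] v=[0.2000 1.6000 0.4000 -0.2000]
Step 2: x=[5.0614 13.2774 17.1206 24.9406] v=[0.4140 1.1740 0.8060 -0.3940]
Step 3: x=[5.1250 13.3511 17.2410 24.8830] v=[0.6356 0.7367 1.2037 -0.5760]
Step 4: x=[5.2108 13.3814 17.3989 24.8090] v=[0.8582 0.3031 1.5789 -0.7402]

Answer: 5.2108 13.3814 17.3989 24.8090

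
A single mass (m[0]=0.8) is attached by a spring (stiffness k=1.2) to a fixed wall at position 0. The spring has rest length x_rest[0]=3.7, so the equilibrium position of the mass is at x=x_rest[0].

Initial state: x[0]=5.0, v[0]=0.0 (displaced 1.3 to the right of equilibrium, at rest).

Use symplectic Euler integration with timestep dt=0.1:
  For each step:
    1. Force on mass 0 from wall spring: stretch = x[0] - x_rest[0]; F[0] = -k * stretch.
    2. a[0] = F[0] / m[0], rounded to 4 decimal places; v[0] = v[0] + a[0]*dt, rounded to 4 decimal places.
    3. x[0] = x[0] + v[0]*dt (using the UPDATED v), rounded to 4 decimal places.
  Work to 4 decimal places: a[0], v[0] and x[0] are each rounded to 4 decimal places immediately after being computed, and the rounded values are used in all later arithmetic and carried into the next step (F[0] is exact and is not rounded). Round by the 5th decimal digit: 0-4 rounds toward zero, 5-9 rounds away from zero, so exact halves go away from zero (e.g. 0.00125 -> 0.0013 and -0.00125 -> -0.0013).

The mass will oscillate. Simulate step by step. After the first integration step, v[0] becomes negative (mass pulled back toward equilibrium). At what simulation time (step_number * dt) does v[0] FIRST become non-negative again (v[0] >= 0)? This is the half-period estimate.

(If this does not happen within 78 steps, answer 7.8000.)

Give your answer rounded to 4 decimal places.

Answer: 2.6000

Derivation:
Step 0: x=[5.0000] v=[0.0000]
Step 1: x=[4.9805] v=[-0.1950]
Step 2: x=[4.9418] v=[-0.3871]
Step 3: x=[4.8845] v=[-0.5734]
Step 4: x=[4.8094] v=[-0.7511]
Step 5: x=[4.7177] v=[-0.9175]
Step 6: x=[4.6107] v=[-1.0702]
Step 7: x=[4.4900] v=[-1.2068]
Step 8: x=[4.3575] v=[-1.3253]
Step 9: x=[4.2151] v=[-1.4239]
Step 10: x=[4.0650] v=[-1.5012]
Step 11: x=[3.9094] v=[-1.5560]
Step 12: x=[3.7507] v=[-1.5874]
Step 13: x=[3.5912] v=[-1.5950]
Step 14: x=[3.4333] v=[-1.5787]
Step 15: x=[3.2794] v=[-1.5387]
Step 16: x=[3.1318] v=[-1.4756]
Step 17: x=[2.9928] v=[-1.3904]
Step 18: x=[2.8644] v=[-1.2843]
Step 19: x=[2.7485] v=[-1.1590]
Step 20: x=[2.6469] v=[-1.0163]
Step 21: x=[2.5611] v=[-0.8583]
Step 22: x=[2.4924] v=[-0.6875]
Step 23: x=[2.4418] v=[-0.5064]
Step 24: x=[2.4100] v=[-0.3177]
Step 25: x=[2.3976] v=[-0.1242]
Step 26: x=[2.4047] v=[0.0712]
First v>=0 after going negative at step 26, time=2.6000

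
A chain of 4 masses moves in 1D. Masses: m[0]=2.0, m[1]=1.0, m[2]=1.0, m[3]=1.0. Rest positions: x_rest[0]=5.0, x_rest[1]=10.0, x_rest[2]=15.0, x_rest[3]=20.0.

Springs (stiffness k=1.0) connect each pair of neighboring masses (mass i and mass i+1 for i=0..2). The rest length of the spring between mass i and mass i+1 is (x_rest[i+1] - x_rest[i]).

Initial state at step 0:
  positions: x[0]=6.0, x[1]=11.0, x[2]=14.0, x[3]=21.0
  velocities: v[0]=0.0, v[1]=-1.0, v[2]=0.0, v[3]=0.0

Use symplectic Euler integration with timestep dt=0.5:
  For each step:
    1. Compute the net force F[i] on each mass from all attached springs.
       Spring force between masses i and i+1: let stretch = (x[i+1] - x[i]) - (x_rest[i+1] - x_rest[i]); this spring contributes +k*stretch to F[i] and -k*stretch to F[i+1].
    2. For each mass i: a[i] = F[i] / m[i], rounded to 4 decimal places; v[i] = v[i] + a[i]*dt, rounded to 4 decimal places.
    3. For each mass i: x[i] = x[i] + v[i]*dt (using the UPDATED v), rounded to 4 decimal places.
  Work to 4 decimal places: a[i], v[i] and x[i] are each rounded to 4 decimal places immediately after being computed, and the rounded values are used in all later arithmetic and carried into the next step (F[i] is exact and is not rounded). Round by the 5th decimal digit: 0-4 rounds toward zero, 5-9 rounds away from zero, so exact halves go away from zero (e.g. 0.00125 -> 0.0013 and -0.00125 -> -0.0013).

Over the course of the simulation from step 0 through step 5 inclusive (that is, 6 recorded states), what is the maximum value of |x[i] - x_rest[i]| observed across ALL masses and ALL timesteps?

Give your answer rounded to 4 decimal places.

Answer: 1.4688

Derivation:
Step 0: x=[6.0000 11.0000 14.0000 21.0000] v=[0.0000 -1.0000 0.0000 0.0000]
Step 1: x=[6.0000 10.0000 15.0000 20.5000] v=[0.0000 -2.0000 2.0000 -1.0000]
Step 2: x=[5.8750 9.2500 16.1250 19.8750] v=[-0.2500 -1.5000 2.2500 -1.2500]
Step 3: x=[5.5469 9.3750 16.4688 19.5625] v=[-0.6563 0.2500 0.6875 -0.6250]
Step 4: x=[5.0723 10.3165 15.8125 19.7266] v=[-0.9493 1.8829 -1.3126 0.3282]
Step 5: x=[4.6282 11.3209 14.7607 20.1622] v=[-0.8883 2.0088 -2.1036 0.8712]
Max displacement = 1.4688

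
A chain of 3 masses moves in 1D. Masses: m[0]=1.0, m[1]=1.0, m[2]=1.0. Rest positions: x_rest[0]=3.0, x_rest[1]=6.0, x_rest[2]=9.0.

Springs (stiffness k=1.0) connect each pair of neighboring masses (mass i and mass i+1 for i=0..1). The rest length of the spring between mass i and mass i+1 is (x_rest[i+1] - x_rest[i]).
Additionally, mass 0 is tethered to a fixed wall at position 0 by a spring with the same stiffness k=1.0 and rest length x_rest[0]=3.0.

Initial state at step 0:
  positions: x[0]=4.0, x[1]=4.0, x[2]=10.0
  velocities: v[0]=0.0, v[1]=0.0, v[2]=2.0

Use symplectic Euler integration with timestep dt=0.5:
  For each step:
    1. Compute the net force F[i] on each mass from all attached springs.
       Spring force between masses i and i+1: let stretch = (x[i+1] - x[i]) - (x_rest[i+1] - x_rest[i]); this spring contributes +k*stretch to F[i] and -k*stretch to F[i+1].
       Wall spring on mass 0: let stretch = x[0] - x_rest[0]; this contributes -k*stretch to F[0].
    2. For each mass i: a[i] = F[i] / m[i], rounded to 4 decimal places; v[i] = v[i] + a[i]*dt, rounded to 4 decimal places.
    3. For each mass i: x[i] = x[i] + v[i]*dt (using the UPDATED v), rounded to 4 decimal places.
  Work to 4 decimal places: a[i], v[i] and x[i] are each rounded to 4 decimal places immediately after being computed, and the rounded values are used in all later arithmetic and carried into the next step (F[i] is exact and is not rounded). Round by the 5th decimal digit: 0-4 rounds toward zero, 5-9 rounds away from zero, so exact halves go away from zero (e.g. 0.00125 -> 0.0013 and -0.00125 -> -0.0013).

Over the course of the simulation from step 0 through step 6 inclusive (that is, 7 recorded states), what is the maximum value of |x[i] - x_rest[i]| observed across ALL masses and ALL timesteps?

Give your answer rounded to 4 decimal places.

Answer: 3.1310

Derivation:
Step 0: x=[4.0000 4.0000 10.0000] v=[0.0000 0.0000 2.0000]
Step 1: x=[3.0000 5.5000 10.2500] v=[-2.0000 3.0000 0.5000]
Step 2: x=[1.8750 7.5625 10.0625] v=[-2.2500 4.1250 -0.3750]
Step 3: x=[1.7031 8.8282 10.0000] v=[-0.3438 2.5313 -0.1250]
Step 4: x=[2.8867 8.6055 10.3946] v=[2.3672 -0.4454 0.7891]
Step 5: x=[4.7784 7.4004 11.0919] v=[3.7833 -2.4103 1.3946]
Step 6: x=[6.1310 6.4626 11.6164] v=[2.7051 -1.8756 1.0489]
Max displacement = 3.1310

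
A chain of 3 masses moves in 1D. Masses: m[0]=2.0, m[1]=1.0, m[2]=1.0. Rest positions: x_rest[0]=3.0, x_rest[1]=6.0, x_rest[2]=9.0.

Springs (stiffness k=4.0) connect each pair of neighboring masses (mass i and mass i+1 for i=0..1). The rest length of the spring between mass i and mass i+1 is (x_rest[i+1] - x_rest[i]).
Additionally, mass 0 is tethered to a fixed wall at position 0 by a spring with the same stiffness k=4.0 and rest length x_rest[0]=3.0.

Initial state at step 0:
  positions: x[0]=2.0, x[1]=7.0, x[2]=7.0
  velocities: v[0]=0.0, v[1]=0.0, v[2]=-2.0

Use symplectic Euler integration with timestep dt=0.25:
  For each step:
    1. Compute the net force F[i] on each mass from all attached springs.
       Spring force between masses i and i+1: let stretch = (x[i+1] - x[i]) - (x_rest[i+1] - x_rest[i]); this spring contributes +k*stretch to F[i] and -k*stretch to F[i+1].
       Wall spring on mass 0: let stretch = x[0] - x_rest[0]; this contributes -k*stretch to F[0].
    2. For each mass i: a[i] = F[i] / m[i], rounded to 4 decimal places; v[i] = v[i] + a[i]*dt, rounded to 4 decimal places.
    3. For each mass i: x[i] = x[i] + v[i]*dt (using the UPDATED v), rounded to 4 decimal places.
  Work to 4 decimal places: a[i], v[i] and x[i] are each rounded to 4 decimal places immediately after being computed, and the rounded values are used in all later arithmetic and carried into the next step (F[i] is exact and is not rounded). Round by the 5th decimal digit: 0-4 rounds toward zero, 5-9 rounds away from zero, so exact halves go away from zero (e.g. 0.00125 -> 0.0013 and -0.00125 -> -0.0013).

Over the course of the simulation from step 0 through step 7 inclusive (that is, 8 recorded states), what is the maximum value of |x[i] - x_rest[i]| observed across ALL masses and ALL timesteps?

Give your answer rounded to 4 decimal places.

Step 0: x=[2.0000 7.0000 7.0000] v=[0.0000 0.0000 -2.0000]
Step 1: x=[2.3750 5.7500 7.2500] v=[1.5000 -5.0000 1.0000]
Step 2: x=[2.8750 4.0313 7.8750] v=[2.0000 -6.8750 2.5000]
Step 3: x=[3.1602 2.9844 8.2891] v=[1.1407 -4.1876 1.6563]
Step 4: x=[3.0284 3.3076 8.1270] v=[-0.5273 1.2929 -0.6484]
Step 5: x=[2.5529 4.7659 7.5101] v=[-1.9019 5.8331 -2.4678]
Step 6: x=[2.0349 6.3570 6.9571] v=[-2.0719 6.3643 -2.2120]
Step 7: x=[1.8028 7.0176 7.0041] v=[-0.9283 2.6423 0.1879]
Max displacement = 3.0156

Answer: 3.0156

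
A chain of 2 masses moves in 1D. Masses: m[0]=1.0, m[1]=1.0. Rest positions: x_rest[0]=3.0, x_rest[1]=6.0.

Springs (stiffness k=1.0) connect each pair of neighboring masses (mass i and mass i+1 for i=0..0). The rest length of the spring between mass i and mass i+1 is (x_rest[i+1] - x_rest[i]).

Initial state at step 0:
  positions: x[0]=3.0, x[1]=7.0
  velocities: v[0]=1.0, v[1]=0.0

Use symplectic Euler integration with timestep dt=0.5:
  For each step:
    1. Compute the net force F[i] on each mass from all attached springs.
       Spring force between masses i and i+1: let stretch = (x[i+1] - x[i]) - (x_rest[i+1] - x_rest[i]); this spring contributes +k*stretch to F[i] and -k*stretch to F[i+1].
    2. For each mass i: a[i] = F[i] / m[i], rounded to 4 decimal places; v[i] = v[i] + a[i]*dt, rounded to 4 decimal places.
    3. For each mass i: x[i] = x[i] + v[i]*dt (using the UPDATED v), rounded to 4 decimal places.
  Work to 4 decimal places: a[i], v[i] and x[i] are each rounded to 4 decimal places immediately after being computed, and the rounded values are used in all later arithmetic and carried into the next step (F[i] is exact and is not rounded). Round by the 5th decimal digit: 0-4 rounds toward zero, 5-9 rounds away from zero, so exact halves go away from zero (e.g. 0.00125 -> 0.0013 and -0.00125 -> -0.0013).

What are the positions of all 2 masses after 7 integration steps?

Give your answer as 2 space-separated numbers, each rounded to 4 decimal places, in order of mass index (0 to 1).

Answer: 4.5469 8.9532

Derivation:
Step 0: x=[3.0000 7.0000] v=[1.0000 0.0000]
Step 1: x=[3.7500 6.7500] v=[1.5000 -0.5000]
Step 2: x=[4.5000 6.5000] v=[1.5000 -0.5000]
Step 3: x=[5.0000 6.5000] v=[1.0000 0.0000]
Step 4: x=[5.1250 6.8750] v=[0.2500 0.7500]
Step 5: x=[4.9375 7.5625] v=[-0.3750 1.3750]
Step 6: x=[4.6563 8.3438] v=[-0.5625 1.5625]
Step 7: x=[4.5469 8.9532] v=[-0.2188 1.2188]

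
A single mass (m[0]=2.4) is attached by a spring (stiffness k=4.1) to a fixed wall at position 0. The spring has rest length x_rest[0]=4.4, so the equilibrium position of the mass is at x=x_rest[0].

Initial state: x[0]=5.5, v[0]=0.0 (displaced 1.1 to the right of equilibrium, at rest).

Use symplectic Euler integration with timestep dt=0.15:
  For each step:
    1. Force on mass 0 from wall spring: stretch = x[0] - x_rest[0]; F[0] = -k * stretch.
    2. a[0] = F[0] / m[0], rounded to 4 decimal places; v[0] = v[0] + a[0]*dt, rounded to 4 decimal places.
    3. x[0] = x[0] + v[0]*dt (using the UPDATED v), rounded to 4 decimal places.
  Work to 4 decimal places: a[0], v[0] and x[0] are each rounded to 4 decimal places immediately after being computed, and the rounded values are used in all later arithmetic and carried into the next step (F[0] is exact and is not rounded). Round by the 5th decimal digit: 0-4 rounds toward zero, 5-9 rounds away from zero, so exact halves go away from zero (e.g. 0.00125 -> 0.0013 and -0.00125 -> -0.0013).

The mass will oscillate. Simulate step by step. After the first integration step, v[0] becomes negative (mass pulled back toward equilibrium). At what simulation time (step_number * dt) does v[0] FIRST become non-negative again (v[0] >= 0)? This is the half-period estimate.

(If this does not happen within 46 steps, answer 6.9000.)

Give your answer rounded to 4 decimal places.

Answer: 2.4000

Derivation:
Step 0: x=[5.5000] v=[0.0000]
Step 1: x=[5.4577] v=[-0.2819]
Step 2: x=[5.3748] v=[-0.5529]
Step 3: x=[5.2544] v=[-0.8027]
Step 4: x=[5.1012] v=[-1.0216]
Step 5: x=[4.9210] v=[-1.2013]
Step 6: x=[4.7208] v=[-1.3348]
Step 7: x=[4.5083] v=[-1.4170]
Step 8: x=[4.2916] v=[-1.4448]
Step 9: x=[4.0791] v=[-1.4170]
Step 10: x=[3.8789] v=[-1.3348]
Step 11: x=[3.6987] v=[-1.2013]
Step 12: x=[3.5455] v=[-1.0216]
Step 13: x=[3.4251] v=[-0.8026]
Step 14: x=[3.3422] v=[-0.5528]
Step 15: x=[3.2999] v=[-0.2817]
Step 16: x=[3.2999] v=[0.0002]
First v>=0 after going negative at step 16, time=2.4000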